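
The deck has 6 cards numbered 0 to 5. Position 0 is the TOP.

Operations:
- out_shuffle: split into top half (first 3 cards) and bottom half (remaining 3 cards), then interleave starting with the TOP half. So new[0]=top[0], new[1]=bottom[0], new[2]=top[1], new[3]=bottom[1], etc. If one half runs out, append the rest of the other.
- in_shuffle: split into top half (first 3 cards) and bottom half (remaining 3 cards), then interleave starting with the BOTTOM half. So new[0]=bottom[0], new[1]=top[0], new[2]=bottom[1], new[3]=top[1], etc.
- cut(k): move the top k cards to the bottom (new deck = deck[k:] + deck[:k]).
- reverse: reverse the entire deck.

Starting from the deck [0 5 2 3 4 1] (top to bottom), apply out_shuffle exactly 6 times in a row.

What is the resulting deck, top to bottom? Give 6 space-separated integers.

Answer: 0 4 3 2 5 1

Derivation:
After op 1 (out_shuffle): [0 3 5 4 2 1]
After op 2 (out_shuffle): [0 4 3 2 5 1]
After op 3 (out_shuffle): [0 2 4 5 3 1]
After op 4 (out_shuffle): [0 5 2 3 4 1]
After op 5 (out_shuffle): [0 3 5 4 2 1]
After op 6 (out_shuffle): [0 4 3 2 5 1]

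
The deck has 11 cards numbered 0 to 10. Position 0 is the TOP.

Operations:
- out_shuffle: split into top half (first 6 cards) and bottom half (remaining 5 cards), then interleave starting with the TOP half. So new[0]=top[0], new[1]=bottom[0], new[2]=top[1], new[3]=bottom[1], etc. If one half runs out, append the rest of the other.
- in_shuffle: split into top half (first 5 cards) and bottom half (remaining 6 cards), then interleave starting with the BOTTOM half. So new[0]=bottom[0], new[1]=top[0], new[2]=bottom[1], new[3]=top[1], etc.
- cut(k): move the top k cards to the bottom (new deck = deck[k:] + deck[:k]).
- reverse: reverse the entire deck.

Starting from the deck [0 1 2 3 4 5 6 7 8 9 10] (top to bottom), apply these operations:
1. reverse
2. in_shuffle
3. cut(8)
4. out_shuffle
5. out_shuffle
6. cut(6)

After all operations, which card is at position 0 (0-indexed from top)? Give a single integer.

After op 1 (reverse): [10 9 8 7 6 5 4 3 2 1 0]
After op 2 (in_shuffle): [5 10 4 9 3 8 2 7 1 6 0]
After op 3 (cut(8)): [1 6 0 5 10 4 9 3 8 2 7]
After op 4 (out_shuffle): [1 9 6 3 0 8 5 2 10 7 4]
After op 5 (out_shuffle): [1 5 9 2 6 10 3 7 0 4 8]
After op 6 (cut(6)): [3 7 0 4 8 1 5 9 2 6 10]
Position 0: card 3.

Answer: 3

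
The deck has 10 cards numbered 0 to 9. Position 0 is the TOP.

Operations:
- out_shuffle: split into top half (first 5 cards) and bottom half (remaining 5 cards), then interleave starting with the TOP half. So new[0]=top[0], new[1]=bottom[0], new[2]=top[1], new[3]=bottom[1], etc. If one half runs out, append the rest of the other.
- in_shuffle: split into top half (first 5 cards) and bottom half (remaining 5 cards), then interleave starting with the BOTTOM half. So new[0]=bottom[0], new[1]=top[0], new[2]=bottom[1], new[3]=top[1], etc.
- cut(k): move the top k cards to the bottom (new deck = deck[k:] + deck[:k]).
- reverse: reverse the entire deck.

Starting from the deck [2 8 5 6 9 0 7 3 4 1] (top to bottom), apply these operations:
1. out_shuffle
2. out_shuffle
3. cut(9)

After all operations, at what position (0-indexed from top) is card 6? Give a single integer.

After op 1 (out_shuffle): [2 0 8 7 5 3 6 4 9 1]
After op 2 (out_shuffle): [2 3 0 6 8 4 7 9 5 1]
After op 3 (cut(9)): [1 2 3 0 6 8 4 7 9 5]
Card 6 is at position 4.

Answer: 4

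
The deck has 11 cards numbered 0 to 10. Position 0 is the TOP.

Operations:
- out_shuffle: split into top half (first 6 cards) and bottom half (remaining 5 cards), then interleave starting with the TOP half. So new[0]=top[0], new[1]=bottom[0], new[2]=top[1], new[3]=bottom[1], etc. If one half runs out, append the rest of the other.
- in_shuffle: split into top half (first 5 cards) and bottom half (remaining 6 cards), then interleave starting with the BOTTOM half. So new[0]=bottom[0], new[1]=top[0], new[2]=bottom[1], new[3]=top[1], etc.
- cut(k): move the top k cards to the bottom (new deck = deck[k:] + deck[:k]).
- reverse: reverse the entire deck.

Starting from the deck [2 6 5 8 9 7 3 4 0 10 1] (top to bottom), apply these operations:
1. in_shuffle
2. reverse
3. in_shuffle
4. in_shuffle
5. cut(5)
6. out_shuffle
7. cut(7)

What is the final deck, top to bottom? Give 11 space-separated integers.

After op 1 (in_shuffle): [7 2 3 6 4 5 0 8 10 9 1]
After op 2 (reverse): [1 9 10 8 0 5 4 6 3 2 7]
After op 3 (in_shuffle): [5 1 4 9 6 10 3 8 2 0 7]
After op 4 (in_shuffle): [10 5 3 1 8 4 2 9 0 6 7]
After op 5 (cut(5)): [4 2 9 0 6 7 10 5 3 1 8]
After op 6 (out_shuffle): [4 10 2 5 9 3 0 1 6 8 7]
After op 7 (cut(7)): [1 6 8 7 4 10 2 5 9 3 0]

Answer: 1 6 8 7 4 10 2 5 9 3 0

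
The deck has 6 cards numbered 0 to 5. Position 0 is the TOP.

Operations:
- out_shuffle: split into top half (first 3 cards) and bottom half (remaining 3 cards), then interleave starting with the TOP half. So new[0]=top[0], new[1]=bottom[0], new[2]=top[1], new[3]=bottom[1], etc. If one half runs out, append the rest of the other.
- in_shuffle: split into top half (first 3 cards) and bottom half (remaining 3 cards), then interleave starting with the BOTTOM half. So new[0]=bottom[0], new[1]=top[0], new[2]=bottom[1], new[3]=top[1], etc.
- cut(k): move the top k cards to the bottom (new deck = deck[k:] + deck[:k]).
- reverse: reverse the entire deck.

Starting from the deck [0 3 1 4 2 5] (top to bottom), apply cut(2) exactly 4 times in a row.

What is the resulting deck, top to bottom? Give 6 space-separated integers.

After op 1 (cut(2)): [1 4 2 5 0 3]
After op 2 (cut(2)): [2 5 0 3 1 4]
After op 3 (cut(2)): [0 3 1 4 2 5]
After op 4 (cut(2)): [1 4 2 5 0 3]

Answer: 1 4 2 5 0 3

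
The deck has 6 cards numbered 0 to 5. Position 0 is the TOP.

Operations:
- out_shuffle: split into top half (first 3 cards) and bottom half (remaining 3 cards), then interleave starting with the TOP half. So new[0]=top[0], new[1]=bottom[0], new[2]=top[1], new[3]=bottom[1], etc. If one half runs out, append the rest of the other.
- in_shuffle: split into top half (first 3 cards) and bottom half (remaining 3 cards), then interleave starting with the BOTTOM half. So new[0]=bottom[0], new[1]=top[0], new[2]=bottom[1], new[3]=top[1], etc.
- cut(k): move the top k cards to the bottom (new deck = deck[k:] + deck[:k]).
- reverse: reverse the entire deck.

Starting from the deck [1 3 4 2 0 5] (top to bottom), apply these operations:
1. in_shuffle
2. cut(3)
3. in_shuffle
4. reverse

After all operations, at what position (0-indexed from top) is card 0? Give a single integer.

Answer: 1

Derivation:
After op 1 (in_shuffle): [2 1 0 3 5 4]
After op 2 (cut(3)): [3 5 4 2 1 0]
After op 3 (in_shuffle): [2 3 1 5 0 4]
After op 4 (reverse): [4 0 5 1 3 2]
Card 0 is at position 1.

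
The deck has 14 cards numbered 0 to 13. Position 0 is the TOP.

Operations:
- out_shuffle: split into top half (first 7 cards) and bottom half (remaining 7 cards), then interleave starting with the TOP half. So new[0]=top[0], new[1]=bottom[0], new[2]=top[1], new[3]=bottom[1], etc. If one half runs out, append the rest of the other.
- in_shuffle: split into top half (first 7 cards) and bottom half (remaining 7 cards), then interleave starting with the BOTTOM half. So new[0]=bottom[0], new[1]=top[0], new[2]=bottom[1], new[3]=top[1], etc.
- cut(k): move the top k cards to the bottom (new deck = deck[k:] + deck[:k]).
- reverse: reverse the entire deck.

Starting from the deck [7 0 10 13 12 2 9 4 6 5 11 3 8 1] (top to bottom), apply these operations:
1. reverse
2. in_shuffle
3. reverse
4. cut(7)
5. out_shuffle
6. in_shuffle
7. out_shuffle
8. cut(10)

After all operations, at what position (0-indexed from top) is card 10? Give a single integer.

Answer: 7

Derivation:
After op 1 (reverse): [1 8 3 11 5 6 4 9 2 12 13 10 0 7]
After op 2 (in_shuffle): [9 1 2 8 12 3 13 11 10 5 0 6 7 4]
After op 3 (reverse): [4 7 6 0 5 10 11 13 3 12 8 2 1 9]
After op 4 (cut(7)): [13 3 12 8 2 1 9 4 7 6 0 5 10 11]
After op 5 (out_shuffle): [13 4 3 7 12 6 8 0 2 5 1 10 9 11]
After op 6 (in_shuffle): [0 13 2 4 5 3 1 7 10 12 9 6 11 8]
After op 7 (out_shuffle): [0 7 13 10 2 12 4 9 5 6 3 11 1 8]
After op 8 (cut(10)): [3 11 1 8 0 7 13 10 2 12 4 9 5 6]
Card 10 is at position 7.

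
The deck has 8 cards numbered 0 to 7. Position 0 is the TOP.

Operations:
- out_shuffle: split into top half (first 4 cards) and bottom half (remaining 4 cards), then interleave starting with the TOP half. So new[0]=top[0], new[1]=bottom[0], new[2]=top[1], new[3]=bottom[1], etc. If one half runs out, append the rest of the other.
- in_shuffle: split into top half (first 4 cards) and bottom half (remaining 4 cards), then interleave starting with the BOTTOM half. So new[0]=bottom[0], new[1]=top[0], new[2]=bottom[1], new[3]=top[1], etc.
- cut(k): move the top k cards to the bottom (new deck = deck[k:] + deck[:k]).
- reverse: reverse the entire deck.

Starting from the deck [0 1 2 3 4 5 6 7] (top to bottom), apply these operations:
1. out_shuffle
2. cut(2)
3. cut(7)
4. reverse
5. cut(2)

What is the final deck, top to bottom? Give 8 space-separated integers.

Answer: 3 6 2 5 1 4 0 7

Derivation:
After op 1 (out_shuffle): [0 4 1 5 2 6 3 7]
After op 2 (cut(2)): [1 5 2 6 3 7 0 4]
After op 3 (cut(7)): [4 1 5 2 6 3 7 0]
After op 4 (reverse): [0 7 3 6 2 5 1 4]
After op 5 (cut(2)): [3 6 2 5 1 4 0 7]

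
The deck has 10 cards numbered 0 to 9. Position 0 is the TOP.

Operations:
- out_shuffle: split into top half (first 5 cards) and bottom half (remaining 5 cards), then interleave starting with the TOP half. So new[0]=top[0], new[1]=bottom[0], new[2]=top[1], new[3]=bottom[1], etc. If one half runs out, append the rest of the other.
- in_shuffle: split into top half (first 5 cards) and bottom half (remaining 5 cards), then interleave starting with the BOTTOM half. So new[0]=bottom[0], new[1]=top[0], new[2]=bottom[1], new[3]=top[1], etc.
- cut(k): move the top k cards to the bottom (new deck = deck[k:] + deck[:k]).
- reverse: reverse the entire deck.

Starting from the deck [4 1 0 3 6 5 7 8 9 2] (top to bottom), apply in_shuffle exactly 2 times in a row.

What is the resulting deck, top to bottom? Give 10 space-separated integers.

After op 1 (in_shuffle): [5 4 7 1 8 0 9 3 2 6]
After op 2 (in_shuffle): [0 5 9 4 3 7 2 1 6 8]

Answer: 0 5 9 4 3 7 2 1 6 8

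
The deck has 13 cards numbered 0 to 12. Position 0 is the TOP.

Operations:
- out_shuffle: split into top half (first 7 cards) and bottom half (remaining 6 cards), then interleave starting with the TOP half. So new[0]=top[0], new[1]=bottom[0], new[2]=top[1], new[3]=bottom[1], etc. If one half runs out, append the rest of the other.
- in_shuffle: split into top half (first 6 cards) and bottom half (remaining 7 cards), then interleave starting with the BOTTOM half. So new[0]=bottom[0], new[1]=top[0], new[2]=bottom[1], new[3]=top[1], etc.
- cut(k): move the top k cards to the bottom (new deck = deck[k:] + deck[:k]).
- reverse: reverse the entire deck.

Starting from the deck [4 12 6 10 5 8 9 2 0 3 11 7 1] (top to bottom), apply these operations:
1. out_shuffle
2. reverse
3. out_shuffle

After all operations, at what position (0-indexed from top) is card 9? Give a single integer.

After op 1 (out_shuffle): [4 2 12 0 6 3 10 11 5 7 8 1 9]
After op 2 (reverse): [9 1 8 7 5 11 10 3 6 0 12 2 4]
After op 3 (out_shuffle): [9 3 1 6 8 0 7 12 5 2 11 4 10]
Card 9 is at position 0.

Answer: 0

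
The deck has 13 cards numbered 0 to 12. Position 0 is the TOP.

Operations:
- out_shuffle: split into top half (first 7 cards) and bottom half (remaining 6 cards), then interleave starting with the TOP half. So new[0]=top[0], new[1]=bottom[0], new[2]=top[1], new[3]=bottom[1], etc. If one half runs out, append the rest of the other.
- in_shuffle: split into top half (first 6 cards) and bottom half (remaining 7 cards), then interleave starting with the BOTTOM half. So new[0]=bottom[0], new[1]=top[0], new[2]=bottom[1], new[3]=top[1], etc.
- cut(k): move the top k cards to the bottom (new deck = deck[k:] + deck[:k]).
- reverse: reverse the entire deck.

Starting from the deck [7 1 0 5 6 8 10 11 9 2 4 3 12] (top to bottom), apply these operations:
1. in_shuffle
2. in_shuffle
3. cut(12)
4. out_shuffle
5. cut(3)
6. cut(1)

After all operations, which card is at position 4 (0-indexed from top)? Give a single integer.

After op 1 (in_shuffle): [10 7 11 1 9 0 2 5 4 6 3 8 12]
After op 2 (in_shuffle): [2 10 5 7 4 11 6 1 3 9 8 0 12]
After op 3 (cut(12)): [12 2 10 5 7 4 11 6 1 3 9 8 0]
After op 4 (out_shuffle): [12 6 2 1 10 3 5 9 7 8 4 0 11]
After op 5 (cut(3)): [1 10 3 5 9 7 8 4 0 11 12 6 2]
After op 6 (cut(1)): [10 3 5 9 7 8 4 0 11 12 6 2 1]
Position 4: card 7.

Answer: 7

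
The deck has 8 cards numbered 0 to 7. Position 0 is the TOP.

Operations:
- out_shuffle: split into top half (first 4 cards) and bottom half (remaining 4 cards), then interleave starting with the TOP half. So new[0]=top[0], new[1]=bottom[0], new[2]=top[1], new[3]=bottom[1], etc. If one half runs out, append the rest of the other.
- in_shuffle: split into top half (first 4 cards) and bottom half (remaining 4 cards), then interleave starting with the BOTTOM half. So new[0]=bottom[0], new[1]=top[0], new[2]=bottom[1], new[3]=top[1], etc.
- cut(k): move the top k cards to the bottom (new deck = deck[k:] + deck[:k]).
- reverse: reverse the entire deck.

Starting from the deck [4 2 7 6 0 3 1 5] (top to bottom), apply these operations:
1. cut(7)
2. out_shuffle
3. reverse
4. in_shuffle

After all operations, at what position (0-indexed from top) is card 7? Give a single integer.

Answer: 3

Derivation:
After op 1 (cut(7)): [5 4 2 7 6 0 3 1]
After op 2 (out_shuffle): [5 6 4 0 2 3 7 1]
After op 3 (reverse): [1 7 3 2 0 4 6 5]
After op 4 (in_shuffle): [0 1 4 7 6 3 5 2]
Card 7 is at position 3.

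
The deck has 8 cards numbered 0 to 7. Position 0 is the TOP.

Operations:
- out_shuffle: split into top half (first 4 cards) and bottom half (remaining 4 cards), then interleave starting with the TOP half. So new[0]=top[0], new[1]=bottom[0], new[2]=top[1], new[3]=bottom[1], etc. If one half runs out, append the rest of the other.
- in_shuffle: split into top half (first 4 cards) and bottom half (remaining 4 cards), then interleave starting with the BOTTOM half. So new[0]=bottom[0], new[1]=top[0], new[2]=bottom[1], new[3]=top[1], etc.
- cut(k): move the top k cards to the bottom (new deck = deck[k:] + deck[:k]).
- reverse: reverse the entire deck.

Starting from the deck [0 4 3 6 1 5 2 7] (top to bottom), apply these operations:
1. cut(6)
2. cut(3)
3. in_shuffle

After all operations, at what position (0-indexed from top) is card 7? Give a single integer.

Answer: 4

Derivation:
After op 1 (cut(6)): [2 7 0 4 3 6 1 5]
After op 2 (cut(3)): [4 3 6 1 5 2 7 0]
After op 3 (in_shuffle): [5 4 2 3 7 6 0 1]
Card 7 is at position 4.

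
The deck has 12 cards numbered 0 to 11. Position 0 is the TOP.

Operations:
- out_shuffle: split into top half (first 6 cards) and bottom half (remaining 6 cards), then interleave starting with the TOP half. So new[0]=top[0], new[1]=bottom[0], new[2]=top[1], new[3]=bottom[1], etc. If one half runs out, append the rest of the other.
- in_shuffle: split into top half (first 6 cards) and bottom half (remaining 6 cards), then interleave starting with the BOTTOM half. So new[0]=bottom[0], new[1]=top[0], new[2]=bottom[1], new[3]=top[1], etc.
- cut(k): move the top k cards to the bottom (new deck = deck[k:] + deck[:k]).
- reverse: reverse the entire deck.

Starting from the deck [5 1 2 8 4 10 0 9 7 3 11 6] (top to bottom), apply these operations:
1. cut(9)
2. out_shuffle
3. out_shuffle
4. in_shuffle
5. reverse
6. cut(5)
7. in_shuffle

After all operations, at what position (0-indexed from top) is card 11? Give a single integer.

After op 1 (cut(9)): [3 11 6 5 1 2 8 4 10 0 9 7]
After op 2 (out_shuffle): [3 8 11 4 6 10 5 0 1 9 2 7]
After op 3 (out_shuffle): [3 5 8 0 11 1 4 9 6 2 10 7]
After op 4 (in_shuffle): [4 3 9 5 6 8 2 0 10 11 7 1]
After op 5 (reverse): [1 7 11 10 0 2 8 6 5 9 3 4]
After op 6 (cut(5)): [2 8 6 5 9 3 4 1 7 11 10 0]
After op 7 (in_shuffle): [4 2 1 8 7 6 11 5 10 9 0 3]
Card 11 is at position 6.

Answer: 6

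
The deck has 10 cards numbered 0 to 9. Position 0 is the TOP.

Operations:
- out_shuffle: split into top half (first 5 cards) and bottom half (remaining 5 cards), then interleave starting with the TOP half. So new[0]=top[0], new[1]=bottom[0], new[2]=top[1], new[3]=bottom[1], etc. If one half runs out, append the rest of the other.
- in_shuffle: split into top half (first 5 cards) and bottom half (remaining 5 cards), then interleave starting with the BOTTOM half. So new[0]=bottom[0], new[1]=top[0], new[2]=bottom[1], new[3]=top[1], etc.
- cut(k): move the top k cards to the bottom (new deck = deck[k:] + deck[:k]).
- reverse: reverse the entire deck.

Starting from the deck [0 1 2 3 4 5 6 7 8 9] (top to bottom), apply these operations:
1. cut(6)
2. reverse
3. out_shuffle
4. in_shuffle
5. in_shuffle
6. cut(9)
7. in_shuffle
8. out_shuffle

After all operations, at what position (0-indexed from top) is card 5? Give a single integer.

Answer: 9

Derivation:
After op 1 (cut(6)): [6 7 8 9 0 1 2 3 4 5]
After op 2 (reverse): [5 4 3 2 1 0 9 8 7 6]
After op 3 (out_shuffle): [5 0 4 9 3 8 2 7 1 6]
After op 4 (in_shuffle): [8 5 2 0 7 4 1 9 6 3]
After op 5 (in_shuffle): [4 8 1 5 9 2 6 0 3 7]
After op 6 (cut(9)): [7 4 8 1 5 9 2 6 0 3]
After op 7 (in_shuffle): [9 7 2 4 6 8 0 1 3 5]
After op 8 (out_shuffle): [9 8 7 0 2 1 4 3 6 5]
Card 5 is at position 9.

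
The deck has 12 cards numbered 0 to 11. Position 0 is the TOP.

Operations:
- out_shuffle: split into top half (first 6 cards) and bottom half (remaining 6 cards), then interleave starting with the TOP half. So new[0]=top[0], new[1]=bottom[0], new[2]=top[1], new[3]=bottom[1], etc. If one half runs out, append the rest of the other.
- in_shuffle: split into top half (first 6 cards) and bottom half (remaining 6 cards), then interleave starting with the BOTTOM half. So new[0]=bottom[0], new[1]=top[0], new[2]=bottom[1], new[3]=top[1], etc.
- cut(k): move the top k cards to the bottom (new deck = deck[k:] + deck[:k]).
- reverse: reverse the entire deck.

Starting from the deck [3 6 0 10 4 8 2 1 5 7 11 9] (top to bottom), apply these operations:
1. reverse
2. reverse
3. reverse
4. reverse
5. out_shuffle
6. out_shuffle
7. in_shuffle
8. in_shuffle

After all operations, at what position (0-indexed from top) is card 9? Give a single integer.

Answer: 8

Derivation:
After op 1 (reverse): [9 11 7 5 1 2 8 4 10 0 6 3]
After op 2 (reverse): [3 6 0 10 4 8 2 1 5 7 11 9]
After op 3 (reverse): [9 11 7 5 1 2 8 4 10 0 6 3]
After op 4 (reverse): [3 6 0 10 4 8 2 1 5 7 11 9]
After op 5 (out_shuffle): [3 2 6 1 0 5 10 7 4 11 8 9]
After op 6 (out_shuffle): [3 10 2 7 6 4 1 11 0 8 5 9]
After op 7 (in_shuffle): [1 3 11 10 0 2 8 7 5 6 9 4]
After op 8 (in_shuffle): [8 1 7 3 5 11 6 10 9 0 4 2]
Card 9 is at position 8.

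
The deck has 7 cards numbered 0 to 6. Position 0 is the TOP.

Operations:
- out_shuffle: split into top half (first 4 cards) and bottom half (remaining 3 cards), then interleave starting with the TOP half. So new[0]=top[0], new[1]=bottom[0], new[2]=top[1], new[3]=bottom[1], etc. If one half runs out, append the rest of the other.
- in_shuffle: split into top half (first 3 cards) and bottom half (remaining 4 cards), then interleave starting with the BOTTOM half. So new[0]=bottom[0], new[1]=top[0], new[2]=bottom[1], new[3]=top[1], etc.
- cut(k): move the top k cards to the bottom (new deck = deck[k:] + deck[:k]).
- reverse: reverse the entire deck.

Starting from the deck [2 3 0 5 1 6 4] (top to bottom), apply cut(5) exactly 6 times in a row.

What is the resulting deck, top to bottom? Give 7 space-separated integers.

Answer: 0 5 1 6 4 2 3

Derivation:
After op 1 (cut(5)): [6 4 2 3 0 5 1]
After op 2 (cut(5)): [5 1 6 4 2 3 0]
After op 3 (cut(5)): [3 0 5 1 6 4 2]
After op 4 (cut(5)): [4 2 3 0 5 1 6]
After op 5 (cut(5)): [1 6 4 2 3 0 5]
After op 6 (cut(5)): [0 5 1 6 4 2 3]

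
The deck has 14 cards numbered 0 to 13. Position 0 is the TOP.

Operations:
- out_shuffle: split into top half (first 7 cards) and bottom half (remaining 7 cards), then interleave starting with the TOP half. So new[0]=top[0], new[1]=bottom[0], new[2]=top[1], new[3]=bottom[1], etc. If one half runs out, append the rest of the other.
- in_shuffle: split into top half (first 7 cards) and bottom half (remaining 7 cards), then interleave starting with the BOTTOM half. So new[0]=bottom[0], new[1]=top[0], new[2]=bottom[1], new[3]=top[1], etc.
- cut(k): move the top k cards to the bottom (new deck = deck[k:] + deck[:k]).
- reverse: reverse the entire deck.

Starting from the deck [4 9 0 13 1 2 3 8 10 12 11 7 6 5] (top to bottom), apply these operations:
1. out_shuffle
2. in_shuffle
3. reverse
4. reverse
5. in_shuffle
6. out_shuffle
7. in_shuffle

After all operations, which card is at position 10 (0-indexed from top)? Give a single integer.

Answer: 3

Derivation:
After op 1 (out_shuffle): [4 8 9 10 0 12 13 11 1 7 2 6 3 5]
After op 2 (in_shuffle): [11 4 1 8 7 9 2 10 6 0 3 12 5 13]
After op 3 (reverse): [13 5 12 3 0 6 10 2 9 7 8 1 4 11]
After op 4 (reverse): [11 4 1 8 7 9 2 10 6 0 3 12 5 13]
After op 5 (in_shuffle): [10 11 6 4 0 1 3 8 12 7 5 9 13 2]
After op 6 (out_shuffle): [10 8 11 12 6 7 4 5 0 9 1 13 3 2]
After op 7 (in_shuffle): [5 10 0 8 9 11 1 12 13 6 3 7 2 4]
Position 10: card 3.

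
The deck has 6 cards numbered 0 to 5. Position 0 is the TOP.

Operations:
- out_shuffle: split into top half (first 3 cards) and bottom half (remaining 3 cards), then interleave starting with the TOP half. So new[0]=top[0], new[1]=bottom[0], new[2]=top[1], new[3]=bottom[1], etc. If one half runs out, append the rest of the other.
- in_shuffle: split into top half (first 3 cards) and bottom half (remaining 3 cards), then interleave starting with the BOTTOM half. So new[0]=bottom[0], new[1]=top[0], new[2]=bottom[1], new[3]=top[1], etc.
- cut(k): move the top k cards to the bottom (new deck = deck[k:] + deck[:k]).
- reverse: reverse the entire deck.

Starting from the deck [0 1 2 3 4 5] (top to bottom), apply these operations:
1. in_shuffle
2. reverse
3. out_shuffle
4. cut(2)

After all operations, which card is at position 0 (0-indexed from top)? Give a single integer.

Answer: 5

Derivation:
After op 1 (in_shuffle): [3 0 4 1 5 2]
After op 2 (reverse): [2 5 1 4 0 3]
After op 3 (out_shuffle): [2 4 5 0 1 3]
After op 4 (cut(2)): [5 0 1 3 2 4]
Position 0: card 5.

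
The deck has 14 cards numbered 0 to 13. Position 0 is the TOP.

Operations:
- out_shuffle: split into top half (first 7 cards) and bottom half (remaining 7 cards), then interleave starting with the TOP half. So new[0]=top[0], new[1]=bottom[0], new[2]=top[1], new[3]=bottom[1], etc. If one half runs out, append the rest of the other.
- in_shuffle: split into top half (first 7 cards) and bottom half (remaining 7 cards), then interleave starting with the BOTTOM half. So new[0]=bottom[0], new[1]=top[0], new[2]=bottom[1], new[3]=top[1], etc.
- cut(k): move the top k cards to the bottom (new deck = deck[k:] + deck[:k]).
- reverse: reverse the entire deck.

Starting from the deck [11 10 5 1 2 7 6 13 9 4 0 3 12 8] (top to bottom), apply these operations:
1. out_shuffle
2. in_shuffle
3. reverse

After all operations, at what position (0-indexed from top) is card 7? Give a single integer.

After op 1 (out_shuffle): [11 13 10 9 5 4 1 0 2 3 7 12 6 8]
After op 2 (in_shuffle): [0 11 2 13 3 10 7 9 12 5 6 4 8 1]
After op 3 (reverse): [1 8 4 6 5 12 9 7 10 3 13 2 11 0]
Card 7 is at position 7.

Answer: 7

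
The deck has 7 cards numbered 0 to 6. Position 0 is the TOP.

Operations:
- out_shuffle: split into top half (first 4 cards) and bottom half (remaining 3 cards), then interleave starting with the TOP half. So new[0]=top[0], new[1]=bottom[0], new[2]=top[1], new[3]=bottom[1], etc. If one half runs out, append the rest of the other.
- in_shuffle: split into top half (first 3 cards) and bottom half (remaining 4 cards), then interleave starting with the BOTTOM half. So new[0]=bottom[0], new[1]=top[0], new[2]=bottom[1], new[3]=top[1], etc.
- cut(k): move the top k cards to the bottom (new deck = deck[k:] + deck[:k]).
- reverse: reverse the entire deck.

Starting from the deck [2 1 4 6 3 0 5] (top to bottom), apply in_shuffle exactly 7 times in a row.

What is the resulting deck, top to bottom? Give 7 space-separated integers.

Answer: 6 2 3 1 0 4 5

Derivation:
After op 1 (in_shuffle): [6 2 3 1 0 4 5]
After op 2 (in_shuffle): [1 6 0 2 4 3 5]
After op 3 (in_shuffle): [2 1 4 6 3 0 5]
After op 4 (in_shuffle): [6 2 3 1 0 4 5]
After op 5 (in_shuffle): [1 6 0 2 4 3 5]
After op 6 (in_shuffle): [2 1 4 6 3 0 5]
After op 7 (in_shuffle): [6 2 3 1 0 4 5]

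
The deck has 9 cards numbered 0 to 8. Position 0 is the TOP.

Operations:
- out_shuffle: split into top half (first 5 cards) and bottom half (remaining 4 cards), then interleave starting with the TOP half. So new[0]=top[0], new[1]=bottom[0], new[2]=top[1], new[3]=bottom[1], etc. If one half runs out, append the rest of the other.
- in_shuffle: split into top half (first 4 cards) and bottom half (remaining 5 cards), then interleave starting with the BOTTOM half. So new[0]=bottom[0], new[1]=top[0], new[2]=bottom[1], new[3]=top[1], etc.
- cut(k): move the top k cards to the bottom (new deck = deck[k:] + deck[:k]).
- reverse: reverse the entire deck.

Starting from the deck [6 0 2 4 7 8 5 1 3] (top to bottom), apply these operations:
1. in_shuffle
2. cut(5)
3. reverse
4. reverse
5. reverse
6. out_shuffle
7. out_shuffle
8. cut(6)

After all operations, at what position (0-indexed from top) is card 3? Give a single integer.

Answer: 5

Derivation:
After op 1 (in_shuffle): [7 6 8 0 5 2 1 4 3]
After op 2 (cut(5)): [2 1 4 3 7 6 8 0 5]
After op 3 (reverse): [5 0 8 6 7 3 4 1 2]
After op 4 (reverse): [2 1 4 3 7 6 8 0 5]
After op 5 (reverse): [5 0 8 6 7 3 4 1 2]
After op 6 (out_shuffle): [5 3 0 4 8 1 6 2 7]
After op 7 (out_shuffle): [5 1 3 6 0 2 4 7 8]
After op 8 (cut(6)): [4 7 8 5 1 3 6 0 2]
Card 3 is at position 5.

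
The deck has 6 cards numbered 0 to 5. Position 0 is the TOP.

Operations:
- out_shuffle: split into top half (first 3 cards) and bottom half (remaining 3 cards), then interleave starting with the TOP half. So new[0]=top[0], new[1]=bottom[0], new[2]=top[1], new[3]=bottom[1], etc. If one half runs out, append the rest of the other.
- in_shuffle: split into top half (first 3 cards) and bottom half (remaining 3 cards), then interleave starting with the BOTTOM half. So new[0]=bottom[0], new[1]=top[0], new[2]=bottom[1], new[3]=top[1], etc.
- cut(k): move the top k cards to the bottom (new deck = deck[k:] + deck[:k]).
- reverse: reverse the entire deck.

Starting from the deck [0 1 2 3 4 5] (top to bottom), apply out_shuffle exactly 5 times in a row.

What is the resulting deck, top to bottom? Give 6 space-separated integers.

Answer: 0 3 1 4 2 5

Derivation:
After op 1 (out_shuffle): [0 3 1 4 2 5]
After op 2 (out_shuffle): [0 4 3 2 1 5]
After op 3 (out_shuffle): [0 2 4 1 3 5]
After op 4 (out_shuffle): [0 1 2 3 4 5]
After op 5 (out_shuffle): [0 3 1 4 2 5]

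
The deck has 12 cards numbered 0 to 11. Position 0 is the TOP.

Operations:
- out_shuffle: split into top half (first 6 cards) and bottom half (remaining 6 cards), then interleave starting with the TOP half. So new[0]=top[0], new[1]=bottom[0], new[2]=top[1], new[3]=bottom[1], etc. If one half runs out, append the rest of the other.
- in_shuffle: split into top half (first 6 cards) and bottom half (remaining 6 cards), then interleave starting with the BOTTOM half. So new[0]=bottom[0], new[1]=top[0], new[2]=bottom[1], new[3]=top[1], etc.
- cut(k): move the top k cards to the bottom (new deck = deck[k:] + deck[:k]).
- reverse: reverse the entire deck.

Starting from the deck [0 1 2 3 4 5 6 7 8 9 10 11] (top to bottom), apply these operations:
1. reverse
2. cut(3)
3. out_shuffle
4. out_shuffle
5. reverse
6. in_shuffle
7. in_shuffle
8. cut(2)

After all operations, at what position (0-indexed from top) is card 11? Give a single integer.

After op 1 (reverse): [11 10 9 8 7 6 5 4 3 2 1 0]
After op 2 (cut(3)): [8 7 6 5 4 3 2 1 0 11 10 9]
After op 3 (out_shuffle): [8 2 7 1 6 0 5 11 4 10 3 9]
After op 4 (out_shuffle): [8 5 2 11 7 4 1 10 6 3 0 9]
After op 5 (reverse): [9 0 3 6 10 1 4 7 11 2 5 8]
After op 6 (in_shuffle): [4 9 7 0 11 3 2 6 5 10 8 1]
After op 7 (in_shuffle): [2 4 6 9 5 7 10 0 8 11 1 3]
After op 8 (cut(2)): [6 9 5 7 10 0 8 11 1 3 2 4]
Card 11 is at position 7.

Answer: 7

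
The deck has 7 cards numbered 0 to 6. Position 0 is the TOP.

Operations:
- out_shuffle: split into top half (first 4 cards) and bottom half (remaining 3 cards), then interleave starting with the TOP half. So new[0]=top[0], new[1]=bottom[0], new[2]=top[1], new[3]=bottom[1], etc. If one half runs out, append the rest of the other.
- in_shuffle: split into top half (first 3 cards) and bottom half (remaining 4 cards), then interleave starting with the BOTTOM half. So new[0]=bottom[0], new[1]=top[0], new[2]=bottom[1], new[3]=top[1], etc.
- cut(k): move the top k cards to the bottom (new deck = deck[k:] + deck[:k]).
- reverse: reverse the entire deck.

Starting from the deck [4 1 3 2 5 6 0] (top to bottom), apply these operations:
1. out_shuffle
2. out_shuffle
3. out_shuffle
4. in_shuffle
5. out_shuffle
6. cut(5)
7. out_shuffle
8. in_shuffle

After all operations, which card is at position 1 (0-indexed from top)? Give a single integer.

After op 1 (out_shuffle): [4 5 1 6 3 0 2]
After op 2 (out_shuffle): [4 3 5 0 1 2 6]
After op 3 (out_shuffle): [4 1 3 2 5 6 0]
After op 4 (in_shuffle): [2 4 5 1 6 3 0]
After op 5 (out_shuffle): [2 6 4 3 5 0 1]
After op 6 (cut(5)): [0 1 2 6 4 3 5]
After op 7 (out_shuffle): [0 4 1 3 2 5 6]
After op 8 (in_shuffle): [3 0 2 4 5 1 6]
Position 1: card 0.

Answer: 0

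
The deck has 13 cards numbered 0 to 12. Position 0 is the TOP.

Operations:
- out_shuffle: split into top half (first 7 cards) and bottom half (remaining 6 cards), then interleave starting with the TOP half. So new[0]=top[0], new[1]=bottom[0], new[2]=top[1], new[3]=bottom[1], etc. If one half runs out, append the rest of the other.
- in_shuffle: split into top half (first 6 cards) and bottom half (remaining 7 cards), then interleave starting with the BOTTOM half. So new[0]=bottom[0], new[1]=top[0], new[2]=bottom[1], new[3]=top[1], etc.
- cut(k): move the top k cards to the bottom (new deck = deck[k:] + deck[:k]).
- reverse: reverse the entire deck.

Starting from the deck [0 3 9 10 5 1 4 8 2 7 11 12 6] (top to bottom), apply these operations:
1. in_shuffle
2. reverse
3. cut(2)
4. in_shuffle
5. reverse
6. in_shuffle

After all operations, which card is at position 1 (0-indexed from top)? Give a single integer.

Answer: 1

Derivation:
After op 1 (in_shuffle): [4 0 8 3 2 9 7 10 11 5 12 1 6]
After op 2 (reverse): [6 1 12 5 11 10 7 9 2 3 8 0 4]
After op 3 (cut(2)): [12 5 11 10 7 9 2 3 8 0 4 6 1]
After op 4 (in_shuffle): [2 12 3 5 8 11 0 10 4 7 6 9 1]
After op 5 (reverse): [1 9 6 7 4 10 0 11 8 5 3 12 2]
After op 6 (in_shuffle): [0 1 11 9 8 6 5 7 3 4 12 10 2]
Position 1: card 1.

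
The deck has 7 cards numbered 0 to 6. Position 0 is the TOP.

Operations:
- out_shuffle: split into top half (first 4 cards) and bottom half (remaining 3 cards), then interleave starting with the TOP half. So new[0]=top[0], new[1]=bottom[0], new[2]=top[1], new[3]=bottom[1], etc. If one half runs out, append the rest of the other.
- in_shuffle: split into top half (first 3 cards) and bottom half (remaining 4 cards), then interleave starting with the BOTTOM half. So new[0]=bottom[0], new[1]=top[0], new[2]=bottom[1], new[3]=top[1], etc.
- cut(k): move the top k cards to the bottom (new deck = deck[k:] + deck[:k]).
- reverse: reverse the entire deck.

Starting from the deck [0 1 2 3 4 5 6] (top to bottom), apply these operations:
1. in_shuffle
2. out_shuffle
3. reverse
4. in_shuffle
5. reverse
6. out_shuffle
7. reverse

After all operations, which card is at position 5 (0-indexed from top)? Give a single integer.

After op 1 (in_shuffle): [3 0 4 1 5 2 6]
After op 2 (out_shuffle): [3 5 0 2 4 6 1]
After op 3 (reverse): [1 6 4 2 0 5 3]
After op 4 (in_shuffle): [2 1 0 6 5 4 3]
After op 5 (reverse): [3 4 5 6 0 1 2]
After op 6 (out_shuffle): [3 0 4 1 5 2 6]
After op 7 (reverse): [6 2 5 1 4 0 3]
Position 5: card 0.

Answer: 0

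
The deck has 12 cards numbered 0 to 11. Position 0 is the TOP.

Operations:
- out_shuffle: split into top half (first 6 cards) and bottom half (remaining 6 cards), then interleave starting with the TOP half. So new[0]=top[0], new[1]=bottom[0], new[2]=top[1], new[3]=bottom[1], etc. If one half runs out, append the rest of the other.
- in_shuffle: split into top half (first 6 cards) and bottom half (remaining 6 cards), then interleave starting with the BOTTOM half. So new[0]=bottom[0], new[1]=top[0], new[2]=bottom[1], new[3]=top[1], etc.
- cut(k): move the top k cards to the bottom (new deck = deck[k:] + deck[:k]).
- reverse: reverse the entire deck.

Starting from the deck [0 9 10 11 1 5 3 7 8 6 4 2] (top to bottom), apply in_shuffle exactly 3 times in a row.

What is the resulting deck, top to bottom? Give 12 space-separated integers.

Answer: 1 6 9 3 2 11 8 0 5 4 10 7

Derivation:
After op 1 (in_shuffle): [3 0 7 9 8 10 6 11 4 1 2 5]
After op 2 (in_shuffle): [6 3 11 0 4 7 1 9 2 8 5 10]
After op 3 (in_shuffle): [1 6 9 3 2 11 8 0 5 4 10 7]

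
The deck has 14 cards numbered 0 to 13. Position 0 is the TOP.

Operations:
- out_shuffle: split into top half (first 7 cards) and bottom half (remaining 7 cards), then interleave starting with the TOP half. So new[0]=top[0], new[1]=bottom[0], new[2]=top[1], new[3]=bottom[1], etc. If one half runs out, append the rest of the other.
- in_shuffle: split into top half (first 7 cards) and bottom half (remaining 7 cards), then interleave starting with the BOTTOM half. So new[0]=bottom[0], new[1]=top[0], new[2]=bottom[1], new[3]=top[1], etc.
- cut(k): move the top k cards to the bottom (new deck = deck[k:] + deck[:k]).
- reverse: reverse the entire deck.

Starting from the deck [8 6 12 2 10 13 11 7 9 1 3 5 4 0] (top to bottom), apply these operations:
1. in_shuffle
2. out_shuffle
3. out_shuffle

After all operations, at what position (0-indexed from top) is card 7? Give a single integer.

Answer: 0

Derivation:
After op 1 (in_shuffle): [7 8 9 6 1 12 3 2 5 10 4 13 0 11]
After op 2 (out_shuffle): [7 2 8 5 9 10 6 4 1 13 12 0 3 11]
After op 3 (out_shuffle): [7 4 2 1 8 13 5 12 9 0 10 3 6 11]
Card 7 is at position 0.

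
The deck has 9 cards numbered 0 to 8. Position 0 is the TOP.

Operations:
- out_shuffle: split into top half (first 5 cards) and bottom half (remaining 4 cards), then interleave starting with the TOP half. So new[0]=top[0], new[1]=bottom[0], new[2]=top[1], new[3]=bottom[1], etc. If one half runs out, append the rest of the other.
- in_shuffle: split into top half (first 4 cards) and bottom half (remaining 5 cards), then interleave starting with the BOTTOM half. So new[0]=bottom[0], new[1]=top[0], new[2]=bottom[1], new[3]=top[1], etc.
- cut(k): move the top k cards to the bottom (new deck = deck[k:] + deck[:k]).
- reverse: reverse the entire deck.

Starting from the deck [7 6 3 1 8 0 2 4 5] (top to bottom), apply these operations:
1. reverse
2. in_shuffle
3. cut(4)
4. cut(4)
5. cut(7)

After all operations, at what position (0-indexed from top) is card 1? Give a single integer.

After op 1 (reverse): [5 4 2 0 8 1 3 6 7]
After op 2 (in_shuffle): [8 5 1 4 3 2 6 0 7]
After op 3 (cut(4)): [3 2 6 0 7 8 5 1 4]
After op 4 (cut(4)): [7 8 5 1 4 3 2 6 0]
After op 5 (cut(7)): [6 0 7 8 5 1 4 3 2]
Card 1 is at position 5.

Answer: 5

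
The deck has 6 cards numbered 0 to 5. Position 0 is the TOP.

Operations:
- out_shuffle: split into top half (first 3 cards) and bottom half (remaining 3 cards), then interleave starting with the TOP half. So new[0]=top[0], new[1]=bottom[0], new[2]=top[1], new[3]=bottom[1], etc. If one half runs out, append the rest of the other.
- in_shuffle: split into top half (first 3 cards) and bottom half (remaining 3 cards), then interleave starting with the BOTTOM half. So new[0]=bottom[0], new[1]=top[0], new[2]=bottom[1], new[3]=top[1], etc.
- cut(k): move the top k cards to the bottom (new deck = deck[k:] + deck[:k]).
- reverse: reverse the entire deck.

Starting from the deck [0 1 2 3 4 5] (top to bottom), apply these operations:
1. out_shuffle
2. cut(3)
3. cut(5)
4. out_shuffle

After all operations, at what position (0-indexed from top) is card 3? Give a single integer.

Answer: 5

Derivation:
After op 1 (out_shuffle): [0 3 1 4 2 5]
After op 2 (cut(3)): [4 2 5 0 3 1]
After op 3 (cut(5)): [1 4 2 5 0 3]
After op 4 (out_shuffle): [1 5 4 0 2 3]
Card 3 is at position 5.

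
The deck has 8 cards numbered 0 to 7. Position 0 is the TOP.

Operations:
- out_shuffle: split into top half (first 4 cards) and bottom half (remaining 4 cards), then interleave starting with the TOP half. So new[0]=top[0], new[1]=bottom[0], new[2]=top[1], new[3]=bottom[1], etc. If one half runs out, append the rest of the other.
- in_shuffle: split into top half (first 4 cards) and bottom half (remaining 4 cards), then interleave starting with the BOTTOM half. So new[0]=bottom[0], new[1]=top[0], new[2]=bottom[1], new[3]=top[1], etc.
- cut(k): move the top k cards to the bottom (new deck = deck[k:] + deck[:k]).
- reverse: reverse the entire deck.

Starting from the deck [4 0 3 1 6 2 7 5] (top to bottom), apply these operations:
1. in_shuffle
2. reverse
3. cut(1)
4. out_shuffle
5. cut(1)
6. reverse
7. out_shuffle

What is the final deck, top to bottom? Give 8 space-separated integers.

Answer: 5 7 1 4 0 3 6 2

Derivation:
After op 1 (in_shuffle): [6 4 2 0 7 3 5 1]
After op 2 (reverse): [1 5 3 7 0 2 4 6]
After op 3 (cut(1)): [5 3 7 0 2 4 6 1]
After op 4 (out_shuffle): [5 2 3 4 7 6 0 1]
After op 5 (cut(1)): [2 3 4 7 6 0 1 5]
After op 6 (reverse): [5 1 0 6 7 4 3 2]
After op 7 (out_shuffle): [5 7 1 4 0 3 6 2]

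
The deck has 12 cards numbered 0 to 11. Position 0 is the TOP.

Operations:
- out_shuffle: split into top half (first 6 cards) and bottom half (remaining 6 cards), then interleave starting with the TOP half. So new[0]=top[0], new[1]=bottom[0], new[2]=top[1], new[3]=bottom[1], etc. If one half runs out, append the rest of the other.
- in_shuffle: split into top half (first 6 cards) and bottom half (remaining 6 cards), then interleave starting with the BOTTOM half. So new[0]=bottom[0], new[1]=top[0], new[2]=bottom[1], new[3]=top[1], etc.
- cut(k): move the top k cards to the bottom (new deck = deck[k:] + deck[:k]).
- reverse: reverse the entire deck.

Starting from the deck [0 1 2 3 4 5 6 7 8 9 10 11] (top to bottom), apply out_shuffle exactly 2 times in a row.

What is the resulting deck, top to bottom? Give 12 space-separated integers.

After op 1 (out_shuffle): [0 6 1 7 2 8 3 9 4 10 5 11]
After op 2 (out_shuffle): [0 3 6 9 1 4 7 10 2 5 8 11]

Answer: 0 3 6 9 1 4 7 10 2 5 8 11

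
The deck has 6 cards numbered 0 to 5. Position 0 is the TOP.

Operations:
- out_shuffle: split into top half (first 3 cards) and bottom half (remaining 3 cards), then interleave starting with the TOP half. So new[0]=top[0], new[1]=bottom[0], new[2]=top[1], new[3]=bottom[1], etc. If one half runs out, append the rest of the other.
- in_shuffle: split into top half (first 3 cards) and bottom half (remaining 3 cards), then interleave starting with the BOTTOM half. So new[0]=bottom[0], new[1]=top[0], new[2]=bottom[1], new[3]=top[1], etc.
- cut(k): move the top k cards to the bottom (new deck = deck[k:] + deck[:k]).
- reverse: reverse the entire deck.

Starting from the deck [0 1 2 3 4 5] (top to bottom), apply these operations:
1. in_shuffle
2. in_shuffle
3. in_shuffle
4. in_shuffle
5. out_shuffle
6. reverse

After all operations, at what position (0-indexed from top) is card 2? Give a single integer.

Answer: 0

Derivation:
After op 1 (in_shuffle): [3 0 4 1 5 2]
After op 2 (in_shuffle): [1 3 5 0 2 4]
After op 3 (in_shuffle): [0 1 2 3 4 5]
After op 4 (in_shuffle): [3 0 4 1 5 2]
After op 5 (out_shuffle): [3 1 0 5 4 2]
After op 6 (reverse): [2 4 5 0 1 3]
Card 2 is at position 0.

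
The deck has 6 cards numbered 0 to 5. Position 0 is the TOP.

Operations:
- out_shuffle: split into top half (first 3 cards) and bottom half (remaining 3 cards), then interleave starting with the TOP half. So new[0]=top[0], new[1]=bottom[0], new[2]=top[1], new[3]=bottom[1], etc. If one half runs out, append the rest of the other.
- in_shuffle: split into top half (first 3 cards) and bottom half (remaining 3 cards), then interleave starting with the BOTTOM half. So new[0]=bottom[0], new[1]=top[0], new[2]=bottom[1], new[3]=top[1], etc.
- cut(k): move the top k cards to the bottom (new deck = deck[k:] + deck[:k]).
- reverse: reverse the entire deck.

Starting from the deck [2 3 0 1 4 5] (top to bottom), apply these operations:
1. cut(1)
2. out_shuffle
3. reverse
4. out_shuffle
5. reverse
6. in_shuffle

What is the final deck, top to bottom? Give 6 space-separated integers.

After op 1 (cut(1)): [3 0 1 4 5 2]
After op 2 (out_shuffle): [3 4 0 5 1 2]
After op 3 (reverse): [2 1 5 0 4 3]
After op 4 (out_shuffle): [2 0 1 4 5 3]
After op 5 (reverse): [3 5 4 1 0 2]
After op 6 (in_shuffle): [1 3 0 5 2 4]

Answer: 1 3 0 5 2 4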